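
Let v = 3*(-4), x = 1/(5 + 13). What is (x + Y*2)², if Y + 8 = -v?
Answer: 21025/324 ≈ 64.892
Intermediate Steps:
x = 1/18 ≈ 0.055556
v = -12
Y = 4 (Y = -8 - 1*(-12) = -8 + 12 = 4)
(x + Y*2)² = (1/18 + 4*2)² = (1/18 + 8)² = (145/18)² = 21025/324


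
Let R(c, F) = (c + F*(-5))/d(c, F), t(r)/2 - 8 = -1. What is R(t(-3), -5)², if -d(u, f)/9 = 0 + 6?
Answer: 169/324 ≈ 0.52160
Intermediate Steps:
d(u, f) = -54 (d(u, f) = -9*(0 + 6) = -9*6 = -54)
t(r) = 14 (t(r) = 16 + 2*(-1) = 16 - 2 = 14)
R(c, F) = -c/54 + 5*F/54 (R(c, F) = (c + F*(-5))/(-54) = (c - 5*F)*(-1/54) = -c/54 + 5*F/54)
R(t(-3), -5)² = (-1/54*14 + (5/54)*(-5))² = (-7/27 - 25/54)² = (-13/18)² = 169/324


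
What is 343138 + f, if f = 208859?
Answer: 551997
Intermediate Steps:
343138 + f = 343138 + 208859 = 551997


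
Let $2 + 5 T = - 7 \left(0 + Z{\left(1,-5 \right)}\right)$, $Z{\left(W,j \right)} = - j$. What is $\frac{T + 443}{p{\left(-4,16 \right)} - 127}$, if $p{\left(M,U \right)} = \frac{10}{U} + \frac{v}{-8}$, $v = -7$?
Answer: $- \frac{4356}{1255} \approx -3.4709$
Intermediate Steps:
$T = - \frac{37}{5}$ ($T = - \frac{2}{5} + \frac{\left(-7\right) \left(0 - -5\right)}{5} = - \frac{2}{5} + \frac{\left(-7\right) \left(0 + 5\right)}{5} = - \frac{2}{5} + \frac{\left(-7\right) 5}{5} = - \frac{2}{5} + \frac{1}{5} \left(-35\right) = - \frac{2}{5} - 7 = - \frac{37}{5} \approx -7.4$)
$p{\left(M,U \right)} = \frac{7}{8} + \frac{10}{U}$ ($p{\left(M,U \right)} = \frac{10}{U} - \frac{7}{-8} = \frac{10}{U} - - \frac{7}{8} = \frac{10}{U} + \frac{7}{8} = \frac{7}{8} + \frac{10}{U}$)
$\frac{T + 443}{p{\left(-4,16 \right)} - 127} = \frac{- \frac{37}{5} + 443}{\left(\frac{7}{8} + \frac{10}{16}\right) - 127} = \frac{2178}{5 \left(\left(\frac{7}{8} + 10 \cdot \frac{1}{16}\right) - 127\right)} = \frac{2178}{5 \left(\left(\frac{7}{8} + \frac{5}{8}\right) - 127\right)} = \frac{2178}{5 \left(\frac{3}{2} - 127\right)} = \frac{2178}{5 \left(- \frac{251}{2}\right)} = \frac{2178}{5} \left(- \frac{2}{251}\right) = - \frac{4356}{1255}$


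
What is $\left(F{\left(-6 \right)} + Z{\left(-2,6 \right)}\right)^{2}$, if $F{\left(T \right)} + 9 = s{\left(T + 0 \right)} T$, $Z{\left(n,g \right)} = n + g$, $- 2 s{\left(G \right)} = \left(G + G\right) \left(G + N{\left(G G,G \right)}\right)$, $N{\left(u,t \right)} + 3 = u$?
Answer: $954529$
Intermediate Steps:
$N{\left(u,t \right)} = -3 + u$
$s{\left(G \right)} = - G \left(-3 + G + G^{2}\right)$ ($s{\left(G \right)} = - \frac{\left(G + G\right) \left(G + \left(-3 + G G\right)\right)}{2} = - \frac{2 G \left(G + \left(-3 + G^{2}\right)\right)}{2} = - \frac{2 G \left(-3 + G + G^{2}\right)}{2} = - G \left(-3 + G + G^{2}\right)$)
$Z{\left(n,g \right)} = g + n$
$F{\left(T \right)} = -9 + T^{2} \left(3 - T - T^{2}\right)$ ($F{\left(T \right)} = -9 + \left(T + 0\right) \left(3 - \left(T + 0\right) - \left(T + 0\right)^{2}\right) T = -9 + T \left(3 - T - T^{2}\right) T = -9 + T^{2} \left(3 - T - T^{2}\right)$)
$\left(F{\left(-6 \right)} + Z{\left(-2,6 \right)}\right)^{2} = \left(\left(-9 + \left(-6\right)^{2} \left(3 - -6 - \left(-6\right)^{2}\right)\right) + \left(6 - 2\right)\right)^{2} = \left(\left(-9 + 36 \left(3 + 6 - 36\right)\right) + 4\right)^{2} = \left(\left(-9 + 36 \left(-27\right)\right) + 4\right)^{2} = \left(\left(-9 - 972\right) + 4\right)^{2} = \left(-981 + 4\right)^{2} = \left(-977\right)^{2} = 954529$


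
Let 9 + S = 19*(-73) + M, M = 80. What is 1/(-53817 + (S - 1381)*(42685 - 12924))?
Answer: -1/80319234 ≈ -1.2450e-8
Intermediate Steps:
S = -1316 (S = -9 + (19*(-73) + 80) = -9 + (-1387 + 80) = -9 - 1307 = -1316)
1/(-53817 + (S - 1381)*(42685 - 12924)) = 1/(-53817 + (-1316 - 1381)*(42685 - 12924)) = 1/(-53817 - 2697*29761) = 1/(-53817 - 80265417) = 1/(-80319234) = -1/80319234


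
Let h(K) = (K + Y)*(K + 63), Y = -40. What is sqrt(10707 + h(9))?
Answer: 5*sqrt(339) ≈ 92.060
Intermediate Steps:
h(K) = (-40 + K)*(63 + K) (h(K) = (K - 40)*(K + 63) = (-40 + K)*(63 + K))
sqrt(10707 + h(9)) = sqrt(10707 + (-2520 + 9**2 + 23*9)) = sqrt(10707 + (-2520 + 81 + 207)) = sqrt(10707 - 2232) = sqrt(8475) = 5*sqrt(339)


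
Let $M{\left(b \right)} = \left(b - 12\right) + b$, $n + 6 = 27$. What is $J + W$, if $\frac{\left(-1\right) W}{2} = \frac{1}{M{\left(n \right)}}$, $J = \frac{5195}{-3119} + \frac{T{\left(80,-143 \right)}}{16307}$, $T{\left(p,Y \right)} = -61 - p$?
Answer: $- \frac{1328181193}{762922995} \approx -1.7409$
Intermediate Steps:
$n = 21$ ($n = -6 + 27 = 21$)
$M{\left(b \right)} = -12 + 2 b$ ($M{\left(b \right)} = \left(-12 + b\right) + b = -12 + 2 b$)
$J = - \frac{85154644}{50861533}$ ($J = \frac{5195}{-3119} + \frac{-61 - 80}{16307} = 5195 \left(- \frac{1}{3119}\right) + \left(-61 - 80\right) \frac{1}{16307} = - \frac{5195}{3119} - \frac{141}{16307} = - \frac{85154644}{50861533} \approx -1.6742$)
$W = - \frac{1}{15}$ ($W = - \frac{2}{-12 + 2 \cdot 21} = - \frac{2}{-12 + 42} = - \frac{2}{30} = \left(-2\right) \frac{1}{30} = - \frac{1}{15} \approx -0.066667$)
$J + W = - \frac{85154644}{50861533} - \frac{1}{15} = - \frac{1328181193}{762922995}$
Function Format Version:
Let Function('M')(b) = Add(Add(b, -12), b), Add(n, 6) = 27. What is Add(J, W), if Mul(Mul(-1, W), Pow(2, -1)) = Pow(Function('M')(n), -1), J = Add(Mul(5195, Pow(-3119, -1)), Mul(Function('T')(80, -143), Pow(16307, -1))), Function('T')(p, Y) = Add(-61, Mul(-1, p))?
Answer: Rational(-1328181193, 762922995) ≈ -1.7409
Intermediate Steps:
n = 21 (n = Add(-6, 27) = 21)
Function('M')(b) = Add(-12, Mul(2, b)) (Function('M')(b) = Add(Add(-12, b), b) = Add(-12, Mul(2, b)))
J = Rational(-85154644, 50861533) (J = Add(Mul(5195, Pow(-3119, -1)), Mul(Add(-61, Mul(-1, 80)), Pow(16307, -1))) = Add(Mul(5195, Rational(-1, 3119)), Mul(Add(-61, -80), Rational(1, 16307))) = Add(Rational(-5195, 3119), Mul(-141, Rational(1, 16307))) = Add(Rational(-5195, 3119), Rational(-141, 16307)) = Rational(-85154644, 50861533) ≈ -1.6742)
W = Rational(-1, 15) (W = Mul(-2, Pow(Add(-12, Mul(2, 21)), -1)) = Mul(-2, Pow(Add(-12, 42), -1)) = Mul(-2, Pow(30, -1)) = Mul(-2, Rational(1, 30)) = Rational(-1, 15) ≈ -0.066667)
Add(J, W) = Add(Rational(-85154644, 50861533), Rational(-1, 15)) = Rational(-1328181193, 762922995)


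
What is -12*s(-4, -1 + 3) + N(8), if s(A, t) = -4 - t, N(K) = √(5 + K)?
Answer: 72 + √13 ≈ 75.606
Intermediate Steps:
-12*s(-4, -1 + 3) + N(8) = -12*(-4 - (-1 + 3)) + √(5 + 8) = -12*(-4 - 1*2) + √13 = -12*(-4 - 2) + √13 = -12*(-6) + √13 = 72 + √13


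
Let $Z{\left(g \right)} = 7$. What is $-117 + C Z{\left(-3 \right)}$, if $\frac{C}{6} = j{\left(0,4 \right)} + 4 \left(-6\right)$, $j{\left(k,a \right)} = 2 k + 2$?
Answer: $-1041$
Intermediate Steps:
$j{\left(k,a \right)} = 2 + 2 k$
$C = -132$ ($C = 6 \left(\left(2 + 2 \cdot 0\right) + 4 \left(-6\right)\right) = 6 \left(\left(2 + 0\right) - 24\right) = 6 \left(2 - 24\right) = 6 \left(-22\right) = -132$)
$-117 + C Z{\left(-3 \right)} = -117 - 924 = -1041$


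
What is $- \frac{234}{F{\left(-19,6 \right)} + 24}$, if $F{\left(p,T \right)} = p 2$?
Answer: $\frac{117}{7} \approx 16.714$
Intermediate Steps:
$F{\left(p,T \right)} = 2 p$
$- \frac{234}{F{\left(-19,6 \right)} + 24} = - \frac{234}{2 \left(-19\right) + 24} = - \frac{234}{-38 + 24} = - \frac{234}{-14} = \left(-234\right) \left(- \frac{1}{14}\right) = \frac{117}{7}$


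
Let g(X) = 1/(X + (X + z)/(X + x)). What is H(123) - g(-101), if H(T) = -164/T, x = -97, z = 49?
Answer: -39595/29919 ≈ -1.3234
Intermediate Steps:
g(X) = 1/(X + (49 + X)/(-97 + X)) (g(X) = 1/(X + (X + 49)/(X - 97)) = 1/(X + (49 + X)/(-97 + X)))
H(123) - g(-101) = -164/123 - (-97 - 101)/(49 + (-101)² - 96*(-101)) = -164*1/123 - (-198)/(49 + 10201 + 9696) = -4/3 - (-198)/19946 = -4/3 - 1*(-99/9973) = -4/3 + 99/9973 = -39595/29919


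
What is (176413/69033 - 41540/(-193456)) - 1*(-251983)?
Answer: 841307917865833/3338712012 ≈ 2.5199e+5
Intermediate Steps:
(176413/69033 - 41540/(-193456)) - 1*(-251983) = (176413*(1/69033) - 41540*(-1/193456)) + 251983 = (176413/69033 + 10385/48364) + 251983 = 9248946037/3338712012 + 251983 = 841307917865833/3338712012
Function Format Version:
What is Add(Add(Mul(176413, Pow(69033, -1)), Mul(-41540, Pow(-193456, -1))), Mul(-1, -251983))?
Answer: Rational(841307917865833, 3338712012) ≈ 2.5199e+5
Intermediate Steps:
Add(Add(Mul(176413, Pow(69033, -1)), Mul(-41540, Pow(-193456, -1))), Mul(-1, -251983)) = Add(Add(Mul(176413, Rational(1, 69033)), Mul(-41540, Rational(-1, 193456))), 251983) = Add(Add(Rational(176413, 69033), Rational(10385, 48364)), 251983) = Add(Rational(9248946037, 3338712012), 251983) = Rational(841307917865833, 3338712012)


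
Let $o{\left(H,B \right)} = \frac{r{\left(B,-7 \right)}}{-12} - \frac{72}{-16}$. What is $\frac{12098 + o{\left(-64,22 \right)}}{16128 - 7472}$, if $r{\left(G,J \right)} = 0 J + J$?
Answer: $\frac{145237}{103872} \approx 1.3982$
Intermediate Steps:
$r{\left(G,J \right)} = J$ ($r{\left(G,J \right)} = 0 + J = J$)
$o{\left(H,B \right)} = \frac{61}{12}$ ($o{\left(H,B \right)} = - \frac{7}{-12} - \frac{72}{-16} = \left(-7\right) \left(- \frac{1}{12}\right) - - \frac{9}{2} = \frac{7}{12} + \frac{9}{2} = \frac{61}{12}$)
$\frac{12098 + o{\left(-64,22 \right)}}{16128 - 7472} = \frac{12098 + \frac{61}{12}}{16128 - 7472} = \frac{145237}{12 \cdot 8656} = \frac{145237}{12} \cdot \frac{1}{8656} = \frac{145237}{103872}$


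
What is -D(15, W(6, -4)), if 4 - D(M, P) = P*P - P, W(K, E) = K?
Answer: 26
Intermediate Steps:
D(M, P) = 4 + P - P**2 (D(M, P) = 4 - (P*P - P) = 4 - (P**2 - P) = 4 + (P - P**2) = 4 + P - P**2)
-D(15, W(6, -4)) = -(4 + 6 - 1*6**2) = -(4 + 6 - 1*36) = -(4 + 6 - 36) = -1*(-26) = 26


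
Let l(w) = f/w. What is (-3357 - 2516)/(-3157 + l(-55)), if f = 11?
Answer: 29365/15786 ≈ 1.8602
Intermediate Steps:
l(w) = 11/w
(-3357 - 2516)/(-3157 + l(-55)) = (-3357 - 2516)/(-3157 + 11/(-55)) = -5873/(-3157 + 11*(-1/55)) = -5873/(-3157 - ⅕) = -5873/(-15786/5) = -5873*(-5/15786) = 29365/15786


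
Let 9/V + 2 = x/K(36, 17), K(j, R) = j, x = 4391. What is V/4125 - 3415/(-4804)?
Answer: 20280923207/28529154500 ≈ 0.71088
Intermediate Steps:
V = 324/4319 (V = 9/(-2 + 4391/36) = 9/(4319/36) = 9*(36/4319) = 324/4319 ≈ 0.075017)
V/4125 - 3415/(-4804) = (324/4319)/4125 - 3415/(-4804) = (324/4319)*(1/4125) - 3415*(-1/4804) = 108/5938625 + 3415/4804 = 20280923207/28529154500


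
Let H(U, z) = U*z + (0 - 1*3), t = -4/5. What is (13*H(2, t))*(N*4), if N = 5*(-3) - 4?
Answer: 22724/5 ≈ 4544.8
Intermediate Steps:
N = -19 (N = -15 - 4 = -19)
t = -⅘ (t = -4*⅕ = -⅘ ≈ -0.80000)
H(U, z) = -3 + U*z (H(U, z) = U*z + (0 - 3) = U*z - 3 = -3 + U*z)
(13*H(2, t))*(N*4) = (13*(-3 + 2*(-⅘)))*(-19*4) = (13*(-3 - 8/5))*(-76) = (13*(-23/5))*(-76) = -299/5*(-76) = 22724/5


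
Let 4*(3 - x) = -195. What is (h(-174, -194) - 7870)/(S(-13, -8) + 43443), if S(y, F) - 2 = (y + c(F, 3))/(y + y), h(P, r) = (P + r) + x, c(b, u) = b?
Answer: -425685/2259182 ≈ -0.18842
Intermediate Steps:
x = 207/4 (x = 3 - 1/4*(-195) = 3 + 195/4 = 207/4 ≈ 51.750)
h(P, r) = 207/4 + P + r (h(P, r) = (P + r) + 207/4 = 207/4 + P + r)
S(y, F) = 2 + (F + y)/(2*y) (S(y, F) = 2 + (y + F)/(y + y) = 2 + (F + y)/((2*y)) = 2 + (F + y)*(1/(2*y)) = 2 + (F + y)/(2*y))
(h(-174, -194) - 7870)/(S(-13, -8) + 43443) = ((207/4 - 174 - 194) - 7870)/((1/2)*(-8 + 5*(-13))/(-13) + 43443) = (-1265/4 - 7870)/((1/2)*(-1/13)*(-8 - 65) + 43443) = -32745/(4*((1/2)*(-1/13)*(-73) + 43443)) = -32745/(4*(73/26 + 43443)) = -32745/(4*1129591/26) = -32745/4*26/1129591 = -425685/2259182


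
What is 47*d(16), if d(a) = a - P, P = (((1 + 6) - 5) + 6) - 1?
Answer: 423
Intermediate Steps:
P = 7 (P = ((7 - 5) + 6) - 1 = (2 + 6) - 1 = 8 - 1 = 7)
d(a) = -7 + a (d(a) = a - 1*7 = a - 7 = -7 + a)
47*d(16) = 47*(-7 + 16) = 47*9 = 423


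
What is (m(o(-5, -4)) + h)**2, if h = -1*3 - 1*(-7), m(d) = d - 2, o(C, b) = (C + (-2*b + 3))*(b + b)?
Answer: 2116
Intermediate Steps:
o(C, b) = 2*b*(3 + C - 2*b) (o(C, b) = (C + (3 - 2*b))*(2*b) = (3 + C - 2*b)*(2*b) = 2*b*(3 + C - 2*b))
m(d) = -2 + d
h = 4 (h = -3 + 7 = 4)
(m(o(-5, -4)) + h)**2 = ((-2 + 2*(-4)*(3 - 5 - 2*(-4))) + 4)**2 = ((-2 + 2*(-4)*(3 - 5 + 8)) + 4)**2 = ((-2 + 2*(-4)*6) + 4)**2 = ((-2 - 48) + 4)**2 = (-50 + 4)**2 = (-46)**2 = 2116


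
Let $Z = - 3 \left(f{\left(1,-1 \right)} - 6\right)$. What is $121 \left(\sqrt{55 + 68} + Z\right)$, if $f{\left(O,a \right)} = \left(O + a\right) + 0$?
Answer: $2178 + 121 \sqrt{123} \approx 3520.0$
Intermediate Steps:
$f{\left(O,a \right)} = O + a$
$Z = 18$ ($Z = - 3 \left(\left(1 - 1\right) - 6\right) = - 3 \left(0 - 6\right) = \left(-3\right) \left(-6\right) = 18$)
$121 \left(\sqrt{55 + 68} + Z\right) = 121 \left(\sqrt{55 + 68} + 18\right) = 121 \left(\sqrt{123} + 18\right) = 121 \left(18 + \sqrt{123}\right) = 2178 + 121 \sqrt{123}$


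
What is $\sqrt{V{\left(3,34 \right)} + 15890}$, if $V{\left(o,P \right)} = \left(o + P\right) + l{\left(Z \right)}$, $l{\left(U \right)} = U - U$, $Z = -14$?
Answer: $\sqrt{15927} \approx 126.2$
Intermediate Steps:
$l{\left(U \right)} = 0$
$V{\left(o,P \right)} = P + o$ ($V{\left(o,P \right)} = \left(o + P\right) + 0 = \left(P + o\right) + 0 = P + o$)
$\sqrt{V{\left(3,34 \right)} + 15890} = \sqrt{\left(34 + 3\right) + 15890} = \sqrt{37 + 15890} = \sqrt{15927}$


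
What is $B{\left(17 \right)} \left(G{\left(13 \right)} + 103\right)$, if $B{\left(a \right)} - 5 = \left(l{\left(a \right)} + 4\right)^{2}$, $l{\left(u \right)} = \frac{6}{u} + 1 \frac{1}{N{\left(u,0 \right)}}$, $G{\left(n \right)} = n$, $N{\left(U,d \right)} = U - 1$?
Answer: $\frac{52557309}{18496} \approx 2841.6$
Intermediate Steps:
$N{\left(U,d \right)} = -1 + U$
$l{\left(u \right)} = \frac{1}{-1 + u} + \frac{6}{u}$ ($l{\left(u \right)} = \frac{6}{u} + 1 \frac{1}{-1 + u} = \frac{6}{u} + \frac{1}{-1 + u} = \frac{1}{-1 + u} + \frac{6}{u}$)
$B{\left(a \right)} = 5 + \left(4 + \frac{-6 + 7 a}{a \left(-1 + a\right)}\right)^{2}$ ($B{\left(a \right)} = 5 + \left(\frac{-6 + 7 a}{a \left(-1 + a\right)} + 4\right)^{2} = 5 + \left(4 + \frac{-6 + 7 a}{a \left(-1 + a\right)}\right)^{2}$)
$B{\left(17 \right)} \left(G{\left(13 \right)} + 103\right) = \left(5 + \left(4 + \frac{1}{-1 + 17} + \frac{6}{17}\right)^{2}\right) \left(13 + 103\right) = \left(5 + \left(4 + \frac{1}{16} + 6 \cdot \frac{1}{17}\right)^{2}\right) 116 = \left(5 + \left(4 + \frac{1}{16} + \frac{6}{17}\right)^{2}\right) 116 = \left(5 + \left(\frac{1201}{272}\right)^{2}\right) 116 = \left(5 + \frac{1442401}{73984}\right) 116 = \frac{1812321}{73984} \cdot 116 = \frac{52557309}{18496}$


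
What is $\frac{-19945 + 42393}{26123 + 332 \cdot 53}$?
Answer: $\frac{22448}{43719} \approx 0.51346$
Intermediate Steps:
$\frac{-19945 + 42393}{26123 + 332 \cdot 53} = \frac{22448}{26123 + 17596} = \frac{22448}{43719}$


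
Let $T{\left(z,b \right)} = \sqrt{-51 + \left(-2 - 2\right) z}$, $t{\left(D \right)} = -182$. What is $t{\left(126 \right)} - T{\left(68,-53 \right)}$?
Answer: $-182 - i \sqrt{323} \approx -182.0 - 17.972 i$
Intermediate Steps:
$T{\left(z,b \right)} = \sqrt{-51 - 4 z}$
$t{\left(126 \right)} - T{\left(68,-53 \right)} = -182 - \sqrt{-51 - 272} = -182 - \sqrt{-323} = -182 - i \sqrt{323}$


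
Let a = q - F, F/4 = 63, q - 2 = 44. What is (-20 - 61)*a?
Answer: 16686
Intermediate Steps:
q = 46 (q = 2 + 44 = 46)
F = 252 (F = 4*63 = 252)
a = -206 (a = 46 - 1*252 = 46 - 252 = -206)
(-20 - 61)*a = (-20 - 61)*(-206) = -81*(-206) = 16686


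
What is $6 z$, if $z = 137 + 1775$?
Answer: $11472$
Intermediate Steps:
$z = 1912$
$6 z = 6 \cdot 1912 = 11472$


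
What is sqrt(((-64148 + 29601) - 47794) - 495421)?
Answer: I*sqrt(577762) ≈ 760.11*I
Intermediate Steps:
sqrt(((-64148 + 29601) - 47794) - 495421) = sqrt((-34547 - 47794) - 495421) = sqrt(-82341 - 495421) = sqrt(-577762) = I*sqrt(577762)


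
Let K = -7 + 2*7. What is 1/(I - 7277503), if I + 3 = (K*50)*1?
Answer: -1/7277156 ≈ -1.3742e-7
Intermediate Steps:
K = 7 (K = -7 + 14 = 7)
I = 347 (I = -3 + (7*50)*1 = -3 + 350*1 = -3 + 350 = 347)
1/(I - 7277503) = 1/(347 - 7277503) = 1/(-7277156) = -1/7277156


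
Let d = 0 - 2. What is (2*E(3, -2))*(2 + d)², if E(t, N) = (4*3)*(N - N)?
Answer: 0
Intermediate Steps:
d = -2
E(t, N) = 0 (E(t, N) = 12*0 = 0)
(2*E(3, -2))*(2 + d)² = (2*0)*(2 - 2)² = 0*0² = 0*0 = 0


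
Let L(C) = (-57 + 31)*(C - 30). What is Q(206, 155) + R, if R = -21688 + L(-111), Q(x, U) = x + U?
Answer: -17661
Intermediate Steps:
Q(x, U) = U + x
L(C) = 780 - 26*C (L(C) = -26*(-30 + C) = 780 - 26*C)
R = -18022 (R = -21688 + (780 - 26*(-111)) = -21688 + (780 + 2886) = -21688 + 3666 = -18022)
Q(206, 155) + R = (155 + 206) - 18022 = 361 - 18022 = -17661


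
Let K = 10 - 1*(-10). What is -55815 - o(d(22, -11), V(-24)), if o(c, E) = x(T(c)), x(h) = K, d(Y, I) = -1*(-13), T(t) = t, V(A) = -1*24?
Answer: -55835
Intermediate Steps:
V(A) = -24
d(Y, I) = 13
K = 20 (K = 10 + 10 = 20)
x(h) = 20
o(c, E) = 20
-55815 - o(d(22, -11), V(-24)) = -55815 - 1*20 = -55815 - 20 = -55835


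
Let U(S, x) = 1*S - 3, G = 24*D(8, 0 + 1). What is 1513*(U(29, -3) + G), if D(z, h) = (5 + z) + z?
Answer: 801890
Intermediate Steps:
D(z, h) = 5 + 2*z
G = 504 (G = 24*(5 + 2*8) = 24*(5 + 16) = 24*21 = 504)
U(S, x) = -3 + S (U(S, x) = S - 3 = -3 + S)
1513*(U(29, -3) + G) = 1513*((-3 + 29) + 504) = 1513*(26 + 504) = 1513*530 = 801890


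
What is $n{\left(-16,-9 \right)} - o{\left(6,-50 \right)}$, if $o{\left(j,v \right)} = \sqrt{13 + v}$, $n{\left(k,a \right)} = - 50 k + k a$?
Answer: $944 - i \sqrt{37} \approx 944.0 - 6.0828 i$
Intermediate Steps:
$n{\left(k,a \right)} = - 50 k + a k$
$n{\left(-16,-9 \right)} - o{\left(6,-50 \right)} = - 16 \left(-50 - 9\right) - \sqrt{13 - 50} = \left(-16\right) \left(-59\right) - \sqrt{-37} = 944 - i \sqrt{37}$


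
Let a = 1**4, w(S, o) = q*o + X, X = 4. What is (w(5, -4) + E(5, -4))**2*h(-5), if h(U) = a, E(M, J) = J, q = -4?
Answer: 256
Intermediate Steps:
w(S, o) = 4 - 4*o (w(S, o) = -4*o + 4 = 4 - 4*o)
a = 1
h(U) = 1
(w(5, -4) + E(5, -4))**2*h(-5) = ((4 - 4*(-4)) - 4)**2*1 = ((4 + 16) - 4)**2*1 = (20 - 4)**2*1 = 16**2*1 = 256*1 = 256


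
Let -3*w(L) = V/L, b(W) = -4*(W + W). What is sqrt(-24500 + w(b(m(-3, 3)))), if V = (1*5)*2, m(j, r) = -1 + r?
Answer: I*sqrt(3527970)/12 ≈ 156.52*I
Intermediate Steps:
b(W) = -8*W
V = 10 (V = 5*2 = 10)
w(L) = -10/(3*L)
sqrt(-24500 + w(b(m(-3, 3)))) = sqrt(-24500 - 10*(-1/(8*(-1 + 3)))/3) = sqrt(-24500 - 10/(3*((-8*2)))) = sqrt(-24500 - 10/3/(-16)) = sqrt(-24500 - 10/3*(-1/16)) = sqrt(-24500 + 5/24) = sqrt(-587995/24) = I*sqrt(3527970)/12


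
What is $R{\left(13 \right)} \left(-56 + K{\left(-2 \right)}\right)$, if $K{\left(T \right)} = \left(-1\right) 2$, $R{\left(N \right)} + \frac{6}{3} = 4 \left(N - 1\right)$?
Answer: $-2668$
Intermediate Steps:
$R{\left(N \right)} = -6 + 4 N$ ($R{\left(N \right)} = -2 + 4 \left(N - 1\right) = -2 + 4 \left(-1 + N\right) = -2 + \left(-4 + 4 N\right) = -6 + 4 N$)
$K{\left(T \right)} = -2$
$R{\left(13 \right)} \left(-56 + K{\left(-2 \right)}\right) = \left(-6 + 4 \cdot 13\right) \left(-56 - 2\right) = \left(-6 + 52\right) \left(-58\right) = 46 \left(-58\right) = -2668$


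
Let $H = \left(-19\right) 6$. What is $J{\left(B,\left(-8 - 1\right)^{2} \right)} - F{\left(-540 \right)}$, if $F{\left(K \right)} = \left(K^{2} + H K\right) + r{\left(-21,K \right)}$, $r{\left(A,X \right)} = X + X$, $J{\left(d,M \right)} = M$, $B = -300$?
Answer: $-351999$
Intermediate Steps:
$r{\left(A,X \right)} = 2 X$
$H = -114$
$F{\left(K \right)} = K^{2} - 112 K$ ($F{\left(K \right)} = \left(K^{2} - 114 K\right) + 2 K = K^{2} - 112 K$)
$J{\left(B,\left(-8 - 1\right)^{2} \right)} - F{\left(-540 \right)} = \left(-8 - 1\right)^{2} - - 540 \left(-112 - 540\right) = \left(-9\right)^{2} - \left(-540\right) \left(-652\right) = 81 - 352080 = -351999$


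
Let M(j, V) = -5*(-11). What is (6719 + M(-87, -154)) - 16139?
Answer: -9365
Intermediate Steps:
M(j, V) = 55
(6719 + M(-87, -154)) - 16139 = (6719 + 55) - 16139 = 6774 - 16139 = -9365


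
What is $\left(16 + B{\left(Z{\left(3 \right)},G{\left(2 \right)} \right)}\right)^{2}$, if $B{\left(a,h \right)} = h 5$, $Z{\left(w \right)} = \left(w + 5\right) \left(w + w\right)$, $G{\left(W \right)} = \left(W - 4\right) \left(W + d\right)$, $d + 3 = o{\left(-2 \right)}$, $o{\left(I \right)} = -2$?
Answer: $2116$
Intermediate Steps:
$d = -5$ ($d = -3 - 2 = -5$)
$G{\left(W \right)} = \left(-5 + W\right) \left(-4 + W\right)$ ($G{\left(W \right)} = \left(W - 4\right) \left(W - 5\right) = \left(-4 + W\right) \left(-5 + W\right) = \left(-5 + W\right) \left(-4 + W\right)$)
$Z{\left(w \right)} = 2 w \left(5 + w\right)$ ($Z{\left(w \right)} = \left(5 + w\right) 2 w = 2 w \left(5 + w\right)$)
$B{\left(a,h \right)} = 5 h$
$\left(16 + B{\left(Z{\left(3 \right)},G{\left(2 \right)} \right)}\right)^{2} = \left(16 + 5 \left(20 + 2^{2} - 18\right)\right)^{2} = \left(16 + 5 \left(20 + 4 - 18\right)\right)^{2} = \left(16 + 5 \cdot 6\right)^{2} = \left(16 + 30\right)^{2} = 46^{2} = 2116$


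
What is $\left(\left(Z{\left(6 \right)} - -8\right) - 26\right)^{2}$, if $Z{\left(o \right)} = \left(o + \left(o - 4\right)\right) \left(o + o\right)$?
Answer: $6084$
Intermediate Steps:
$Z{\left(o \right)} = 2 o \left(-4 + 2 o\right)$ ($Z{\left(o \right)} = \left(o + \left(o - 4\right)\right) 2 o = \left(o + \left(-4 + o\right)\right) 2 o = \left(-4 + 2 o\right) 2 o = 2 o \left(-4 + 2 o\right)$)
$\left(\left(Z{\left(6 \right)} - -8\right) - 26\right)^{2} = \left(\left(4 \cdot 6 \left(-2 + 6\right) - -8\right) - 26\right)^{2} = \left(\left(4 \cdot 6 \cdot 4 + 8\right) - 26\right)^{2} = \left(\left(96 + 8\right) - 26\right)^{2} = \left(104 - 26\right)^{2} = 78^{2} = 6084$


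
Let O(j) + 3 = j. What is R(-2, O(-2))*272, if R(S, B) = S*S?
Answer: 1088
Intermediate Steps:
O(j) = -3 + j
R(S, B) = S²
R(-2, O(-2))*272 = (-2)²*272 = 4*272 = 1088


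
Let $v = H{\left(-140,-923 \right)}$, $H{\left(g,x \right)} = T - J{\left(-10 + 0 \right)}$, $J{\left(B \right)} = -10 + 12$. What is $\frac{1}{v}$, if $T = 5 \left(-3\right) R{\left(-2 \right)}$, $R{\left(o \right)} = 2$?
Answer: $- \frac{1}{32} \approx -0.03125$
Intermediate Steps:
$J{\left(B \right)} = 2$
$T = -30$ ($T = 5 \left(-3\right) 2 = \left(-15\right) 2 = -30$)
$H{\left(g,x \right)} = -32$ ($H{\left(g,x \right)} = -30 - 2 = -32$)
$v = -32$
$\frac{1}{v} = \frac{1}{-32} = - \frac{1}{32}$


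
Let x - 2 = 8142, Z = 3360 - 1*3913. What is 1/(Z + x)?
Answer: 1/7591 ≈ 0.00013173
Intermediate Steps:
Z = -553 (Z = 3360 - 3913 = -553)
x = 8144 (x = 2 + 8142 = 8144)
1/(Z + x) = 1/(-553 + 8144) = 1/7591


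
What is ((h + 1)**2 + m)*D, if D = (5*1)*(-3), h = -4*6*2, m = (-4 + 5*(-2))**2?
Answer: -36075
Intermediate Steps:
m = 196 (m = (-4 - 10)**2 = (-14)**2 = 196)
h = -48 (h = -24*2 = -48)
D = -15 (D = 5*(-3) = -15)
((h + 1)**2 + m)*D = ((-48 + 1)**2 + 196)*(-15) = ((-47)**2 + 196)*(-15) = (2209 + 196)*(-15) = 2405*(-15) = -36075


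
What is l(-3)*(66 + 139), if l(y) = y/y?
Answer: 205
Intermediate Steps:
l(y) = 1
l(-3)*(66 + 139) = 1*(66 + 139) = 1*205 = 205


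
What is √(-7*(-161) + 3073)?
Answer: 10*√42 ≈ 64.807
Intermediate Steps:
√(-7*(-161) + 3073) = √(1127 + 3073) = √4200 = 10*√42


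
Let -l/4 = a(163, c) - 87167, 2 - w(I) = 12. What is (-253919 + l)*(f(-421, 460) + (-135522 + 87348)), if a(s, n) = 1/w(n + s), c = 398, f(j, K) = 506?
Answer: -22582571996/5 ≈ -4.5165e+9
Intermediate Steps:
w(I) = -10 (w(I) = 2 - 1*12 = 2 - 12 = -10)
a(s, n) = -⅒ (a(s, n) = 1/(-10) = -⅒)
l = 1743342/5 (l = -4*(-⅒ - 87167) = -4*(-871671/10) = 1743342/5 ≈ 3.4867e+5)
(-253919 + l)*(f(-421, 460) + (-135522 + 87348)) = (-253919 + 1743342/5)*(506 + (-135522 + 87348)) = 473747*(506 - 48174)/5 = (473747/5)*(-47668) = -22582571996/5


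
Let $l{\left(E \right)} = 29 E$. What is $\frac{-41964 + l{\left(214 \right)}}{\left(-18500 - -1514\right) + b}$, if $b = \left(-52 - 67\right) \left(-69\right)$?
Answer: $\frac{35758}{8775} \approx 4.075$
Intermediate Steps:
$b = 8211$ ($b = \left(-119\right) \left(-69\right) = 8211$)
$\frac{-41964 + l{\left(214 \right)}}{\left(-18500 - -1514\right) + b} = \frac{-41964 + 29 \cdot 214}{\left(-18500 - -1514\right) + 8211} = \frac{-41964 + 6206}{\left(-18500 + 1514\right) + 8211} = - \frac{35758}{-16986 + 8211} = - \frac{35758}{-8775} = \left(-35758\right) \left(- \frac{1}{8775}\right) = \frac{35758}{8775}$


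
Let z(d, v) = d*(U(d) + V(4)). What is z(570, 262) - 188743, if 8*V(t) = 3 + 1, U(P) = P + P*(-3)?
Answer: -838258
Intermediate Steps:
U(P) = -2*P (U(P) = P - 3*P = -2*P)
V(t) = ½ (V(t) = (3 + 1)/8 = (⅛)*4 = ½)
z(d, v) = d*(½ - 2*d) (z(d, v) = d*(-2*d + ½) = d*(½ - 2*d))
z(570, 262) - 188743 = (½)*570*(1 - 4*570) - 188743 = (½)*570*(1 - 2280) - 188743 = (½)*570*(-2279) - 188743 = -649515 - 188743 = -838258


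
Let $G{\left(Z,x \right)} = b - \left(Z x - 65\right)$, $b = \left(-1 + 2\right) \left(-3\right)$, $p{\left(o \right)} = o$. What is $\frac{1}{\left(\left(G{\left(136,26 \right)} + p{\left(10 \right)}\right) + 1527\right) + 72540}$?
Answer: $\frac{1}{70603} \approx 1.4164 \cdot 10^{-5}$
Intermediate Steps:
$b = -3$ ($b = 1 \left(-3\right) = -3$)
$G{\left(Z,x \right)} = 62 - Z x$ ($G{\left(Z,x \right)} = -3 - \left(Z x - 65\right) = -3 - \left(-65 + Z x\right) = 62 - Z x$)
$\frac{1}{\left(\left(G{\left(136,26 \right)} + p{\left(10 \right)}\right) + 1527\right) + 72540} = \frac{1}{\left(\left(\left(62 - 136 \cdot 26\right) + 10\right) + 1527\right) + 72540} = \frac{1}{\left(\left(\left(62 - 3536\right) + 10\right) + 1527\right) + 72540} = \frac{1}{\left(\left(-3474 + 10\right) + 1527\right) + 72540} = \frac{1}{\left(-3464 + 1527\right) + 72540} = \frac{1}{-1937 + 72540} = \frac{1}{70603}$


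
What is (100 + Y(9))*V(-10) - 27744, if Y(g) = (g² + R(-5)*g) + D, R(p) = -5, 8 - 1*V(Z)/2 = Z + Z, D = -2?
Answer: -20240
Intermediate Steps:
V(Z) = 16 - 4*Z (V(Z) = 16 - 2*(Z + Z) = 16 - 4*Z)
Y(g) = -2 + g² - 5*g (Y(g) = (g² - 5*g) - 2 = -2 + g² - 5*g)
(100 + Y(9))*V(-10) - 27744 = (100 + (-2 + 9² - 5*9))*(16 - 4*(-10)) - 27744 = (100 + (-2 + 81 - 45))*(16 + 40) - 27744 = (100 + 34)*56 - 27744 = 134*56 - 27744 = 7504 - 27744 = -20240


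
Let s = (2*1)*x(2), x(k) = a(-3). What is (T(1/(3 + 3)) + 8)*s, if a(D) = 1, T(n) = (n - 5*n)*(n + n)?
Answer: 140/9 ≈ 15.556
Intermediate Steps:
T(n) = -8*n² (T(n) = (-4*n)*(2*n) = -8*n²)
x(k) = 1
s = 2 (s = (2*1)*1 = 2*1 = 2)
(T(1/(3 + 3)) + 8)*s = (-8/(3 + 3)² + 8)*2 = (-8*(1/6)² + 8)*2 = (-8*(⅙)² + 8)*2 = (-8*1/36 + 8)*2 = (-2/9 + 8)*2 = (70/9)*2 = 140/9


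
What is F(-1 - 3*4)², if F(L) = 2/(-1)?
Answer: 4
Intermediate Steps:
F(L) = -2 (F(L) = 2*(-1) = -2)
F(-1 - 3*4)² = (-2)² = 4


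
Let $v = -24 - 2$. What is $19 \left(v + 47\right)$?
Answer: $399$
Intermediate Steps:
$v = -26$
$19 \left(v + 47\right) = 19 \left(-26 + 47\right) = 19 \cdot 21 = 399$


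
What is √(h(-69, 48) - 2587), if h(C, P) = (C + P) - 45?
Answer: I*√2653 ≈ 51.507*I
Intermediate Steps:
h(C, P) = -45 + C + P
√(h(-69, 48) - 2587) = √((-45 - 69 + 48) - 2587) = √(-66 - 2587) = √(-2653) = I*√2653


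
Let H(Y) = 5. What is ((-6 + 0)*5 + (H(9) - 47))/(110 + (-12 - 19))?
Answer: -72/79 ≈ -0.91139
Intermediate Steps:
((-6 + 0)*5 + (H(9) - 47))/(110 + (-12 - 19)) = ((-6 + 0)*5 + (5 - 47))/(110 + (-12 - 19)) = (-6*5 - 42)/(110 - 31) = (-30 - 42)/79 = (1/79)*(-72) = -72/79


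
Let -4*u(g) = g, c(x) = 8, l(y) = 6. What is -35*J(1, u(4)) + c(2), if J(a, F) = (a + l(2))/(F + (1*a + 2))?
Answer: -229/2 ≈ -114.50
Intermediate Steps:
u(g) = -g/4
J(a, F) = (6 + a)/(2 + F + a) (J(a, F) = (a + 6)/(F + (1*a + 2)) = (6 + a)/(F + (a + 2)) = (6 + a)/(F + (2 + a)) = (6 + a)/(2 + F + a))
-35*J(1, u(4)) + c(2) = -35*(6 + 1)/(2 - ¼*4 + 1) + 8 = -35*7/(2 - 1 + 1) + 8 = -35*7/2 + 8 = -245/2 + 8 = -229/2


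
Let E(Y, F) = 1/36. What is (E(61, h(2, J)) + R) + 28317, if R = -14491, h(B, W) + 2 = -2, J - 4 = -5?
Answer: 497737/36 ≈ 13826.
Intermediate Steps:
J = -1 (J = 4 - 5 = -1)
h(B, W) = -4 (h(B, W) = -2 - 2 = -4)
E(Y, F) = 1/36
(E(61, h(2, J)) + R) + 28317 = (1/36 - 14491) + 28317 = -521675/36 + 28317 = 497737/36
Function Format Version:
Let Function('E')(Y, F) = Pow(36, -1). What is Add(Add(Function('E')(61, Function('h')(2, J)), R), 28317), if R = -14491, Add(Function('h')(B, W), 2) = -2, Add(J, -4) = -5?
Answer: Rational(497737, 36) ≈ 13826.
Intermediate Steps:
J = -1 (J = Add(4, -5) = -1)
Function('h')(B, W) = -4 (Function('h')(B, W) = Add(-2, -2) = -4)
Function('E')(Y, F) = Rational(1, 36)
Add(Add(Function('E')(61, Function('h')(2, J)), R), 28317) = Add(Add(Rational(1, 36), -14491), 28317) = Add(Rational(-521675, 36), 28317) = Rational(497737, 36)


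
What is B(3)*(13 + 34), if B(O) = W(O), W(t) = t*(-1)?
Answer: -141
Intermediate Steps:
W(t) = -t
B(O) = -O
B(3)*(13 + 34) = (-1*3)*(13 + 34) = -3*47 = -141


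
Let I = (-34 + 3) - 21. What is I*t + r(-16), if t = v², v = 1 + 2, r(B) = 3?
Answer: -465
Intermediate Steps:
v = 3
I = -52 (I = -31 - 21 = -52)
t = 9 (t = 3² = 9)
I*t + r(-16) = -52*9 + 3 = -468 + 3 = -465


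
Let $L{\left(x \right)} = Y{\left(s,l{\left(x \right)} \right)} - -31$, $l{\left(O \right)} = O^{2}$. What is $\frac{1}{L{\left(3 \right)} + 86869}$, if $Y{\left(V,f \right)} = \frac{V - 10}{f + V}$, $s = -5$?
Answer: $\frac{4}{347585} \approx 1.1508 \cdot 10^{-5}$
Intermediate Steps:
$Y{\left(V,f \right)} = \frac{-10 + V}{V + f}$
$L{\left(x \right)} = 31 - \frac{15}{-5 + x^{2}}$ ($L{\left(x \right)} = \frac{-10 - 5}{-5 + x^{2}} - -31 = \frac{1}{-5 + x^{2}} \left(-15\right) + 31 = - \frac{15}{-5 + x^{2}} + 31 = 31 - \frac{15}{-5 + x^{2}}$)
$\frac{1}{L{\left(3 \right)} + 86869} = \frac{1}{\frac{-170 + 31 \cdot 3^{2}}{-5 + 3^{2}} + 86869} = \frac{1}{\frac{-170 + 31 \cdot 9}{-5 + 9} + 86869} = \frac{1}{\frac{-170 + 279}{4} + 86869} = \frac{1}{\frac{1}{4} \cdot 109 + 86869} = \frac{1}{\frac{109}{4} + 86869} = \frac{1}{\frac{347585}{4}} = \frac{4}{347585}$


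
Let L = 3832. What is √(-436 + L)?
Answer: 2*√849 ≈ 58.275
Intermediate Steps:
√(-436 + L) = √(-436 + 3832) = √3396 = 2*√849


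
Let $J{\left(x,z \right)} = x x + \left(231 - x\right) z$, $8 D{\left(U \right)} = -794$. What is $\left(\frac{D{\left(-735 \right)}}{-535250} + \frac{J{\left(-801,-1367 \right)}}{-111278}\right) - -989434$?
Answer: $\frac{117865267725636183}{119123099000} \approx 9.8944 \cdot 10^{5}$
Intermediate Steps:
$D{\left(U \right)} = - \frac{397}{4}$ ($D{\left(U \right)} = \frac{1}{8} \left(-794\right) = - \frac{397}{4}$)
$J{\left(x,z \right)} = x^{2} + z \left(231 - x\right)$
$\left(\frac{D{\left(-735 \right)}}{-535250} + \frac{J{\left(-801,-1367 \right)}}{-111278}\right) - -989434 = \left(- \frac{397}{4 \left(-535250\right)} + \frac{\left(-801\right)^{2} + 231 \left(-1367\right) - \left(-801\right) \left(-1367\right)}{-111278}\right) - -989434 = \left(\left(- \frac{397}{4}\right) \left(- \frac{1}{535250}\right) + \left(641601 - 315777 - 1094967\right) \left(- \frac{1}{111278}\right)\right) + 989434 = \left(\frac{397}{2141000} - - \frac{769143}{111278}\right) + 989434 = \left(\frac{397}{2141000} + \frac{769143}{111278}\right) + 989434 = \frac{823389670183}{119123099000} + 989434 = \frac{117865267725636183}{119123099000}$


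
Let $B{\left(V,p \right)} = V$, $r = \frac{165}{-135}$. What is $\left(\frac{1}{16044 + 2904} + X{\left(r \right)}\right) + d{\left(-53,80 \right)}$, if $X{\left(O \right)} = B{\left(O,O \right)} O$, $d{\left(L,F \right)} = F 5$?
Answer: $\frac{205402663}{511596} \approx 401.49$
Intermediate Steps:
$r = - \frac{11}{9}$ ($r = 165 \left(- \frac{1}{135}\right) = - \frac{11}{9} \approx -1.2222$)
$d{\left(L,F \right)} = 5 F$
$X{\left(O \right)} = O^{2}$ ($X{\left(O \right)} = O O = O^{2}$)
$\left(\frac{1}{16044 + 2904} + X{\left(r \right)}\right) + d{\left(-53,80 \right)} = \left(\frac{1}{16044 + 2904} + \left(- \frac{11}{9}\right)^{2}\right) + 5 \cdot 80 = \left(\frac{1}{18948} + \frac{121}{81}\right) + 400 = \frac{764263}{511596} + 400 = \frac{205402663}{511596}$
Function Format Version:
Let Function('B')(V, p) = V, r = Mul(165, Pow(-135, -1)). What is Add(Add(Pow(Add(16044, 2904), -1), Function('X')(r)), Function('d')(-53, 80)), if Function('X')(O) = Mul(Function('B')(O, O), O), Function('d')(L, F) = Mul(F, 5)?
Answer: Rational(205402663, 511596) ≈ 401.49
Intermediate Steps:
r = Rational(-11, 9) (r = Mul(165, Rational(-1, 135)) = Rational(-11, 9) ≈ -1.2222)
Function('d')(L, F) = Mul(5, F)
Function('X')(O) = Pow(O, 2) (Function('X')(O) = Mul(O, O) = Pow(O, 2))
Add(Add(Pow(Add(16044, 2904), -1), Function('X')(r)), Function('d')(-53, 80)) = Add(Add(Pow(Add(16044, 2904), -1), Pow(Rational(-11, 9), 2)), Mul(5, 80)) = Add(Add(Pow(18948, -1), Rational(121, 81)), 400) = Add(Add(Rational(1, 18948), Rational(121, 81)), 400) = Add(Rational(764263, 511596), 400) = Rational(205402663, 511596)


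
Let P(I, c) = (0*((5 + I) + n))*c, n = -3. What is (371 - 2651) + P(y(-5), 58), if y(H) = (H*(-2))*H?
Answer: -2280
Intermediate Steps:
y(H) = -2*H² (y(H) = (-2*H)*H = -2*H²)
P(I, c) = 0 (P(I, c) = (0*((5 + I) - 3))*c = (0*(2 + I))*c = 0*c = 0)
(371 - 2651) + P(y(-5), 58) = (371 - 2651) + 0 = -2280 + 0 = -2280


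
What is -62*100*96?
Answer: -595200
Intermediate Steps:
-62*100*96 = -6200*96 = -595200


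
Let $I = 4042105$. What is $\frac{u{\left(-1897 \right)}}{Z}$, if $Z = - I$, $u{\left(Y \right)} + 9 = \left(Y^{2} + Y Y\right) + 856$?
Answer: $- \frac{1439613}{808421} \approx -1.7808$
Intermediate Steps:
$u{\left(Y \right)} = 847 + 2 Y^{2}$ ($u{\left(Y \right)} = -9 + \left(\left(Y^{2} + Y Y\right) + 856\right) = -9 + \left(\left(Y^{2} + Y^{2}\right) + 856\right) = -9 + \left(2 Y^{2} + 856\right) = -9 + \left(856 + 2 Y^{2}\right) = 847 + 2 Y^{2}$)
$Z = -4042105$ ($Z = \left(-1\right) 4042105 = -4042105$)
$\frac{u{\left(-1897 \right)}}{Z} = \frac{847 + 2 \left(-1897\right)^{2}}{-4042105} = \left(847 + 2 \cdot 3598609\right) \left(- \frac{1}{4042105}\right) = \left(847 + 7197218\right) \left(- \frac{1}{4042105}\right) = 7198065 \left(- \frac{1}{4042105}\right) = - \frac{1439613}{808421}$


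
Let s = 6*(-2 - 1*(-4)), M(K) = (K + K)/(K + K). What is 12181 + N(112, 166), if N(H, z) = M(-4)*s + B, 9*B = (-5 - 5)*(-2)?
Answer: 109757/9 ≈ 12195.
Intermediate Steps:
B = 20/9 (B = ((-5 - 5)*(-2))/9 = (-10*(-2))/9 = (1/9)*20 = 20/9 ≈ 2.2222)
M(K) = 1 (M(K) = (2*K)/((2*K)) = (2*K)*(1/(2*K)) = 1)
s = 12 (s = 6*(-2 + 4) = 6*2 = 12)
N(H, z) = 128/9 (N(H, z) = 1*12 + 20/9 = 12 + 20/9 = 128/9)
12181 + N(112, 166) = 12181 + 128/9 = 109757/9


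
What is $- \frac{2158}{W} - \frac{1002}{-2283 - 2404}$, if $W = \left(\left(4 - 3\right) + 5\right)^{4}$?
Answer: $- \frac{4407977}{3037176} \approx -1.4513$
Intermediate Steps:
$W = 1296$ ($W = \left(1 + 5\right)^{4} = 6^{4} = 1296$)
$- \frac{2158}{W} - \frac{1002}{-2283 - 2404} = - \frac{2158}{1296} - \frac{1002}{-2283 - 2404} = \left(-2158\right) \frac{1}{1296} - \frac{1002}{-2283 - 2404} = - \frac{1079}{648} - \frac{1002}{-4687} = - \frac{1079}{648} - - \frac{1002}{4687} = - \frac{1079}{648} + \frac{1002}{4687} = - \frac{4407977}{3037176}$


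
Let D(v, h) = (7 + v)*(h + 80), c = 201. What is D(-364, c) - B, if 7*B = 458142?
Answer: -1160361/7 ≈ -1.6577e+5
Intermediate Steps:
B = 458142/7 (B = (⅐)*458142 = 458142/7 ≈ 65449.)
D(v, h) = (7 + v)*(80 + h)
D(-364, c) - B = (560 + 7*201 + 80*(-364) + 201*(-364)) - 1*458142/7 = (560 + 1407 - 29120 - 73164) - 458142/7 = -100317 - 458142/7 = -1160361/7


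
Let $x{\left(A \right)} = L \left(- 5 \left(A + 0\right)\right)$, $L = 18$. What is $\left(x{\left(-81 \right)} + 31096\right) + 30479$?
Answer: $68865$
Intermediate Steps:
$x{\left(A \right)} = - 90 A$ ($x{\left(A \right)} = 18 \left(- 5 \left(A + 0\right)\right) = 18 \left(- 5 A\right) = - 90 A$)
$\left(x{\left(-81 \right)} + 31096\right) + 30479 = \left(\left(-90\right) \left(-81\right) + 31096\right) + 30479 = \left(7290 + 31096\right) + 30479 = 38386 + 30479 = 68865$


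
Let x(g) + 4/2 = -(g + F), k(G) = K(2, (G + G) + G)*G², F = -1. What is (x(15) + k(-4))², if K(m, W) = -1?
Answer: 1024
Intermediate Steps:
k(G) = -G²
x(g) = -1 - g (x(g) = -2 - (g - 1) = -2 - (-1 + g) = -2 + (1 - g) = -1 - g)
(x(15) + k(-4))² = ((-1 - 1*15) - 1*(-4)²)² = ((-1 - 15) - 1*16)² = (-16 - 16)² = (-32)² = 1024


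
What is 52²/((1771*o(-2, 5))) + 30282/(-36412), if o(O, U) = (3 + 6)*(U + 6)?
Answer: -2605427365/3192039774 ≈ -0.81623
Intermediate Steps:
o(O, U) = 54 + 9*U (o(O, U) = 9*(6 + U) = 54 + 9*U)
52²/((1771*o(-2, 5))) + 30282/(-36412) = 52²/((1771*(54 + 9*5))) + 30282/(-36412) = 2704/((1771*(54 + 45))) + 30282*(-1/36412) = 2704/((1771*99)) - 15141/18206 = 2704/175329 - 15141/18206 = -2605427365/3192039774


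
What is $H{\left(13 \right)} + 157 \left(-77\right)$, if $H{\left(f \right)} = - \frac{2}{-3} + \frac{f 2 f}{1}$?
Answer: $- \frac{35251}{3} \approx -11750.0$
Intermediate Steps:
$H{\left(f \right)} = \frac{2}{3} + 2 f^{2}$ ($H{\left(f \right)} = \left(-2\right) \left(- \frac{1}{3}\right) + 2 f f 1 = \frac{2}{3} + 2 f^{2} \cdot 1 = \frac{2}{3} + 2 f^{2}$)
$H{\left(13 \right)} + 157 \left(-77\right) = \left(\frac{2}{3} + 2 \cdot 13^{2}\right) + 157 \left(-77\right) = \left(\frac{2}{3} + 2 \cdot 169\right) - 12089 = \left(\frac{2}{3} + 338\right) - 12089 = \frac{1016}{3} - 12089 = - \frac{35251}{3}$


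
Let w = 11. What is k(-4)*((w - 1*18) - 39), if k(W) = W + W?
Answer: 368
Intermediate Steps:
k(W) = 2*W
k(-4)*((w - 1*18) - 39) = (2*(-4))*((11 - 1*18) - 39) = -8*((11 - 18) - 39) = -8*(-7 - 39) = -8*(-46) = 368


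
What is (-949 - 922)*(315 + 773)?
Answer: -2035648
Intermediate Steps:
(-949 - 922)*(315 + 773) = -1871*1088 = -2035648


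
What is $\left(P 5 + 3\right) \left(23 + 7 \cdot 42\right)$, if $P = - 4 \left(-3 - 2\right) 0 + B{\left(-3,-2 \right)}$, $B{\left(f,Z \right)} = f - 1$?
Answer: $-5389$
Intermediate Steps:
$B{\left(f,Z \right)} = -1 + f$ ($B{\left(f,Z \right)} = f - 1 = -1 + f$)
$P = -4$ ($P = - 4 \left(-3 - 2\right) 0 - 4 = \left(-4\right) \left(-5\right) 0 - 4 = 20 \cdot 0 - 4 = 0 - 4 = -4$)
$\left(P 5 + 3\right) \left(23 + 7 \cdot 42\right) = \left(\left(-4\right) 5 + 3\right) \left(23 + 7 \cdot 42\right) = \left(-20 + 3\right) \left(23 + 294\right) = \left(-17\right) 317 = -5389$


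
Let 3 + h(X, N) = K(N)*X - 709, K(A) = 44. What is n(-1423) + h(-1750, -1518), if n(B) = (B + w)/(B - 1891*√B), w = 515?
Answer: 4*(-36738348*√1423 + 27645817*I)/(-1423*I + 1891*√1423) ≈ -77712.0 - 0.012724*I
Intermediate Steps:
n(B) = (515 + B)/(B - 1891*√B) (n(B) = (B + 515)/(B - 1891*√B) = (515 + B)/(B - 1891*√B))
h(X, N) = -712 + 44*X (h(X, N) = -3 + (44*X - 709) = -3 + (-709 + 44*X) = -712 + 44*X)
n(-1423) + h(-1750, -1518) = (515 - 1423)/(-1423 - 1891*I*√1423) + (-712 + 44*(-1750)) = -908/(-1423 - 1891*I*√1423) + (-712 - 77000) = -908/(-1423 - 1891*I*√1423) - 77712 = -77712 - 908/(-1423 - 1891*I*√1423)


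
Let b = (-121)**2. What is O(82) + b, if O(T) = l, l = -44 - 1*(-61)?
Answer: 14658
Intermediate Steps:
b = 14641
l = 17 (l = -44 + 61 = 17)
O(T) = 17
O(82) + b = 17 + 14641 = 14658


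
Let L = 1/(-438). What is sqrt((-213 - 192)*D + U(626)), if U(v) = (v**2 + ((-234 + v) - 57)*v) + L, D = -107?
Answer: sqrt(123724223886)/438 ≈ 803.07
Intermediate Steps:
L = -1/438 ≈ -0.0022831
U(v) = -1/438 + v**2 + v*(-291 + v) (U(v) = (v**2 + ((-234 + v) - 57)*v) - 1/438 = (v**2 + (-291 + v)*v) - 1/438 = (v**2 + v*(-291 + v)) - 1/438 = -1/438 + v**2 + v*(-291 + v))
sqrt((-213 - 192)*D + U(626)) = sqrt((-213 - 192)*(-107) + (-1/438 - 291*626 + 2*626**2)) = sqrt(-405*(-107) + (-1/438 - 182166 + 2*391876)) = sqrt(43335 + (-1/438 - 182166 + 783752)) = sqrt(43335 + 263494667/438) = sqrt(282475397/438) = sqrt(123724223886)/438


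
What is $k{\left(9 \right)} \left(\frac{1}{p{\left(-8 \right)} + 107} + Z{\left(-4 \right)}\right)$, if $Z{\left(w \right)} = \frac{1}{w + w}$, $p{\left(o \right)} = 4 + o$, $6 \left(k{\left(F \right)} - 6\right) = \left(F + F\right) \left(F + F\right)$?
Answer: $- \frac{1425}{206} \approx -6.9175$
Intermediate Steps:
$k{\left(F \right)} = 6 + \frac{2 F^{2}}{3}$ ($k{\left(F \right)} = 6 + \frac{\left(F + F\right) \left(F + F\right)}{6} = 6 + \frac{2 F 2 F}{6} = 6 + \frac{4 F^{2}}{6} = 6 + \frac{2 F^{2}}{3}$)
$Z{\left(w \right)} = \frac{1}{2 w}$
$k{\left(9 \right)} \left(\frac{1}{p{\left(-8 \right)} + 107} + Z{\left(-4 \right)}\right) = \left(6 + \frac{2 \cdot 9^{2}}{3}\right) \left(\frac{1}{\left(4 - 8\right) + 107} + \frac{1}{2 \left(-4\right)}\right) = \left(6 + \frac{2}{3} \cdot 81\right) \left(\frac{1}{-4 + 107} + \frac{1}{2} \left(- \frac{1}{4}\right)\right) = \left(6 + 54\right) \left(\frac{1}{103} - \frac{1}{8}\right) = 60 \left(\frac{1}{103} - \frac{1}{8}\right) = 60 \left(- \frac{95}{824}\right) = - \frac{1425}{206}$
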